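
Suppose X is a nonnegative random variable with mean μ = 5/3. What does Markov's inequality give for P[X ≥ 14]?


μ = E[X] = 5/3, a = 14.
Markov: P[X ≥ 14] ≤ μ/a = (5/3)/14 = 5/42.
Numerically: ≈ 0.1190.
(Since a = 14 > μ = 1.6667, the bound 5/42 is < 1 and informative.)

P[X ≥ 14] ≤ 5/42 ≈ 0.1190.


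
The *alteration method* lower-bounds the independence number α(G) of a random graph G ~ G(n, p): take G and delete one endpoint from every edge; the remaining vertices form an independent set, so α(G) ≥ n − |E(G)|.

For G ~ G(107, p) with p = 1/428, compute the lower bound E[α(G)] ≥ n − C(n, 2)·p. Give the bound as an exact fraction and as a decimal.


E[|E(G)|] = C(107, 2)·p = 5671 · (1/428) = 53/4.
E[α(G)] ≥ n − E[|E(G)|] = 107 − 53/4 = 375/4.
Numerically: ≈ 93.750000.
(This is only a lower bound; the true E[α(G)] may be larger.)

E[α(G)] ≥ 375/4 ≈ 93.750000.


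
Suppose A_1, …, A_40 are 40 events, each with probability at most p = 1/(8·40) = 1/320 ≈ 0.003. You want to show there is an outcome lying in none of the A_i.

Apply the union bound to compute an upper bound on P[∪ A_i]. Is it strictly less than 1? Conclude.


Union bound: P[∪_{i=1}^{40} A_i] ≤ Σ_i P[A_i] ≤ 40·p = 40·(1/320) = 1/8.
Numerically: 1/8 ≈ 0.125.
Is 1/8 < 1? YES.
Since P[∪ A_i] ≤ 1/8 < 1, the complement has P[∩ A_i^c] ≥ 1 − 1/8 = 7/8 > 0, so some outcome avoids every A_i.

40·p = 1/8 ≈ 0.125; existence CERTIFIED by the union bound.


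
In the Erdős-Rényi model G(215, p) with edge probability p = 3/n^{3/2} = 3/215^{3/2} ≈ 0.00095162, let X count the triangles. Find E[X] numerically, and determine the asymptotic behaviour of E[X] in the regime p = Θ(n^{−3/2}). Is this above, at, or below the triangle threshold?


Number of potential triangles: C(215, 3) = 1633355.
Each occurs with probability p³ ≈ (0.00095162)³ ≈ 8.6176866e-10.
By linearity: E[X] = C(215, 3)·p³ ≈ 1633355 · 8.6176866e-10 ≈ 0.00141.
Since α = 3/2 > 1, p = c/n^{3/2} = o(1/n) is below the triangle threshold p ~ 1/n. Asymptotically E[X] ~ (c³/6)·n^{3(1−α)} = (3³/6)·n^{-1.5} → 0, so by Markov's inequality G has no triangles w.h.p.

E[X] ≈ 0.00141; in regime p = Θ(1/n^{3/2}) E[X] tends to 0 (below the triangle threshold p ~ 1/n).


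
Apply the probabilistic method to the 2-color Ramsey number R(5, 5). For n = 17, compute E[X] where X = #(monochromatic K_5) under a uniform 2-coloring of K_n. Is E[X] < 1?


E[X] = C(17, 5) · 2^{1 − 10} = 6188 · 2^{−9} = 6188/512.
As a reduced fraction: E[X] = 1547/128 ≈ 12.08594.
Is E[X] < 1? NO.
Since E[X] ≥ 1, the first-moment bound is inconclusive at n = 17; it does NOT by itself certify R(5, 5) > 17.

E[X] = 1547/128 ≈ 12.08594; E[X] ≥ 1; first-moment method inconclusive here.


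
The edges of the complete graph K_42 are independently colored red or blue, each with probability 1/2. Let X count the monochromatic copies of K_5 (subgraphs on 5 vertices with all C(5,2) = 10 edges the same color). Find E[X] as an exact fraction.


Let X = Σ_S X_S over the C(42, 5) = 850668 subsets S of size 5, where X_S = 1 if the K_5 on S is monochromatic.
For a fixed S, the K_5 on S has C(5, 2) = 10 edges. P[all 10 edges red] = (1/2)^10, and likewise for blue, so P[monochromatic] = 2·(1/2)^10 = 2^{1 − 10} = 1/512.
By linearity of expectation: E[X] = C(42, 5) · 2^{1 − 10} = 850668 · 1/512 = 212667/128.
Numerically: E[X] ≈ 1661.461.

E[X] = C(42,5)·2^(1−C(5,2)) = 212667/128 ≈ 1661.461.


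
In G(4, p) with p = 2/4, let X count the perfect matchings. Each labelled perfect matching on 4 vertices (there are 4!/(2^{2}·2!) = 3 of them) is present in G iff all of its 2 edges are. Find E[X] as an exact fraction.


K_4 has 4!/(2^{2}·2!) = 3 labelled perfect matchings.
For each such perfect matching H, let X_H = 1 if all 2 edges of H are present in G. Then P[X_H = 1] = p^{2} = (1/2)^{2} = 1/4.
By linearity: E[X] = Σ_H E[X_H] = 3 · p^{2} = 3 · 1/4 = 3/4.
Numerically: E[X] ≈ 0.75.

E[X] = 3 · (1/2)^{2} = 3/4 ≈ 0.75.


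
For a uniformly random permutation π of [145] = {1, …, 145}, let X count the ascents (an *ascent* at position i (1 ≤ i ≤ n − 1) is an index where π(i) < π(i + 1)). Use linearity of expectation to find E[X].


Write X = Σ X_I over i = 1, …, 144, with X_I the indicator of one ascent.
There are 144 indicators.
For each fixed i, the pair (π(i), π(i+1)) is a uniformly random ordered pair of distinct values from {1, …, 145}; by symmetry P[π(i) < π(i+1)] = 1/2.
By linearity: E[X] = 144 · (1/2) = (145 − 1) · (1/2) = 72 ≈ 72.000000.

E[X] = 72 = 72.000000.


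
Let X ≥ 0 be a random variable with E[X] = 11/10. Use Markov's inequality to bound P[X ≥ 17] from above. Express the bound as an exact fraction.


μ = E[X] = 11/10, a = 17.
Markov: P[X ≥ 17] ≤ μ/a = (11/10)/17 = 11/170.
Numerically: ≈ 0.06471.
(Since a = 17 > μ = 1.10000, the bound 11/170 is < 1 and informative.)

P[X ≥ 17] ≤ 11/170 ≈ 0.06471.


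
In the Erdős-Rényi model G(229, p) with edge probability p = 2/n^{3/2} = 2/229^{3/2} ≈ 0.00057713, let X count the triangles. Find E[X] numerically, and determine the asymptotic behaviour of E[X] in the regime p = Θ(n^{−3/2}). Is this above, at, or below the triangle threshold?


Number of potential triangles: C(229, 3) = 1975354.
Each occurs with probability p³ ≈ (0.00057713)³ ≈ 1.9223405e-10.
By linearity: E[X] = C(229, 3)·p³ ≈ 1975354 · 1.9223405e-10 ≈ 0.00038.
Since α = 3/2 > 1, p = c/n^{3/2} = o(1/n) is below the triangle threshold p ~ 1/n. Asymptotically E[X] ~ (c³/6)·n^{3(1−α)} = (2³/6)·n^{-1.5} → 0, so by Markov's inequality G has no triangles w.h.p.

E[X] ≈ 0.00038; in regime p = Θ(1/n^{3/2}) E[X] tends to 0 (below the triangle threshold p ~ 1/n).


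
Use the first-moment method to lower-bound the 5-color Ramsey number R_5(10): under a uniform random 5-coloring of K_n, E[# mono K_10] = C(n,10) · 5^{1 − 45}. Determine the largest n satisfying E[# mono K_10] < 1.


We need C(n, 10) · 5^{1 − 45} < 1, i.e. C(n, 10) < 5^{45 − 1} = 5684341886080801486968994140625.
Check values of n near the boundary:
  n = 5386: C(5386, 10) = 5613966214234562222231428510561; 5613966214234562222231428510561 < 5684341886080801486968994140625? YES
  n = 5387: C(5387, 10) = 5624406917627224603154306376491; 5624406917627224603154306376491 < 5684341886080801486968994140625? YES
  n = 5388: C(5388, 10) = 5634865093375880654852250419586; 5634865093375880654852250419586 < 5684341886080801486968994140625? YES
  n = 5389: C(5389, 10) = 5645340767466558997768874792926; 5645340767466558997768874792926 < 5684341886080801486968994140625? YES
  n = 5390: C(5390, 10) = 5655833965919099070255434039753; 5655833965919099070255434039753 < 5684341886080801486968994140625? YES
  n = 5391: C(5391, 10) = 5666344714787188828795213697883; 5666344714787188828795213697883 < 5684341886080801486968994140625? YES
  n = 5392: C(5392, 10) = 5676873040158402483252283957448; 5676873040158402483252283957448 < 5684341886080801486968994140625? YES
  n = 5393: C(5393, 10) = 5687418968154238267170642278008; 5687418968154238267170642278008 < 5684341886080801486968994140625? NO
  n = 5394: C(5394, 10) = 5697982524930156243149785372878; 5697982524930156243149785372878 < 5684341886080801486968994140625? NO
The largest n with C(n, 10) < 5684341886080801486968994140625 is n = 5392 (where E[X] = 5676873040158402483252283957448/5684341886080801486968994140625 ≈ 0.99869). Hence R_5(10) > 5392, i.e. R_5(10) ≥ 5393.

Largest n = 5392; hence R_5(10) > 5392.


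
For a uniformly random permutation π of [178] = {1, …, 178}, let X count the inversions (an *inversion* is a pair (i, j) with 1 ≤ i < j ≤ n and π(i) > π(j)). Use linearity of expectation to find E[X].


Write X = Σ X_I over the C(178, 2) = 15753 pairs i < j, with X_I the indicator of one inversion.
There are 15753 indicators.
For each fixed pair i < j, the values π(i) and π(j) are two distinct elements of {1, …, 178} in uniformly random order; by symmetry P[π(i) > π(j)] = 1/2.
By linearity: E[X] = 15753 · (1/2) = C(178, 2) · (1/2) = 15753/2 = 15753/2 ≈ 7876.50000.

E[X] = 15753/2 = 7876.50000.


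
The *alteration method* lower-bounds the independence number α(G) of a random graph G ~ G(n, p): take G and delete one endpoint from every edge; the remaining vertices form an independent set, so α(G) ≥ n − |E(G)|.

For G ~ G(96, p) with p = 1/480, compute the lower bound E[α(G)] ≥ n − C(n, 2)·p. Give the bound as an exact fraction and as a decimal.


E[|E(G)|] = C(96, 2)·p = 4560 · (1/480) = 19/2.
E[α(G)] ≥ n − E[|E(G)|] = 96 − 19/2 = 173/2.
Numerically: ≈ 86.500000.
(This is only a lower bound; the true E[α(G)] may be larger.)

E[α(G)] ≥ 173/2 ≈ 86.500000.


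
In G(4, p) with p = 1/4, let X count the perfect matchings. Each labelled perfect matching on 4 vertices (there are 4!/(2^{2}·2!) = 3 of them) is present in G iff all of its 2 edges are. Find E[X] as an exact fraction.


K_4 has 4!/(2^{2}·2!) = 3 labelled perfect matchings.
For each such perfect matching H, let X_H = 1 if all 2 edges of H are present in G. Then P[X_H = 1] = p^{2} = (1/4)^{2} = 1/16.
Summing the indicators: E[X] = Σ_H E[X_H] = 3 · p^{2} = 3 · 1/16 = 3/16.
Numerically: E[X] ≈ 0.1875.

E[X] = 3 · (1/4)^{2} = 3/16 ≈ 0.1875.


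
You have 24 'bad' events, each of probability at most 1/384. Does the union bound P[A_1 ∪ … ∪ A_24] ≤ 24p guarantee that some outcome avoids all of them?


Union bound: P[∪_{i=1}^{24} A_i] ≤ Σ_i P[A_i] ≤ 24·p = 24·(1/384) = 1/16.
Numerically: 1/16 ≈ 0.0625.
Is 1/16 < 1? YES.
Since P[∪ A_i] ≤ 1/16 < 1, the complement has P[∩ A_i^c] ≥ 1 − 1/16 = 15/16 > 0, so some outcome avoids every A_i.

24·p = 1/16 ≈ 0.0625; existence CERTIFIED by the union bound.


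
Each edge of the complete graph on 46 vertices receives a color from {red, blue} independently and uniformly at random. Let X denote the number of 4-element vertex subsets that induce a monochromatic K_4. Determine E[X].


Let X = Σ_S X_S over the C(46, 4) = 163185 subsets S of size 4, where X_S = 1 if the K_4 on S is monochromatic.
For a fixed S, the K_4 on S has C(4, 2) = 6 edges. P[all 6 edges red] = (1/2)^6, and likewise for blue, so P[monochromatic] = 2·(1/2)^6 = 2^{1 − 6} = 1/32.
By linearity: E[X] = C(46, 4) · 2^{1 − 6} = 163185 · 1/32 = 163185/32.
Numerically: E[X] ≈ 5099.531.

E[X] = C(46,4)·2^(1−C(4,2)) = 163185/32 ≈ 5099.531.


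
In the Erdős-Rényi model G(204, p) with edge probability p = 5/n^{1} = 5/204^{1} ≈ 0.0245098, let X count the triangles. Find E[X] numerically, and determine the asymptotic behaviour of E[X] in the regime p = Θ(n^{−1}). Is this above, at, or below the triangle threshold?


Number of potential triangles: C(204, 3) = 1394204.
Each occurs with probability p³ ≈ (0.0245098)³ ≈ 1.47237865e-05.
By linearity: E[X] = C(204, 3)·p³ ≈ 1394204 · 1.47237865e-05 ≈ 20.527962.
Here α = 1, so p = 5/n is exactly at the triangle threshold p ~ 1/n. Asymptotically E[X] → c³/6 = 5³/6 = 125/6 ≈ 20.833333, a bounded constant. In this regime the triangle count is asymptotically Poisson(c³/6).

E[X] ≈ 20.527962; in regime p = Θ(1/n^{1}) E[X] stays bounded (at the triangle threshold p ~ 1/n).


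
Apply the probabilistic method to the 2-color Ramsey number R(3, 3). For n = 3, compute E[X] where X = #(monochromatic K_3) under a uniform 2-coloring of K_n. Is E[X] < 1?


E[X] = C(3, 3) · 2^{1 − 3} = 1 · 2^{−2} = 1/4.
As a reduced fraction: E[X] = 1/4 ≈ 0.250000.
Is E[X] < 1? YES.
Since E[X] < 1, there exists a 2-coloring of K_{3} with no monochromatic K_3; hence R(3, 3) > 3.

E[X] = 1/4 ≈ 0.250000; E[X] < 1, so R(3, 3) > 3.


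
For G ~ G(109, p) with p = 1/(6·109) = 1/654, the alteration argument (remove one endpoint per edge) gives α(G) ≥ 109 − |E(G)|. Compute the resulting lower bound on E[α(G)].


E[|E(G)|] = C(109, 2)·p = 5886 · (1/654) = 9.
E[α(G)] ≥ n − E[|E(G)|] = 109 − 9 = 100.
Numerically: ≈ 100.000.
(This is only a lower bound; the true E[α(G)] may be larger.)

E[α(G)] ≥ 100 ≈ 100.000.


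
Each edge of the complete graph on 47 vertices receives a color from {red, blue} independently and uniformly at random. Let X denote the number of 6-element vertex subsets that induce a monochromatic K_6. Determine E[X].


Let X = Σ_S X_S over the C(47, 6) = 10737573 subsets S of size 6, where X_S = 1 if the K_6 on S is monochromatic.
For a fixed S, the K_6 on S has C(6, 2) = 15 edges. P[all 15 edges red] = (1/2)^15, and likewise for blue, so P[monochromatic] = 2·(1/2)^15 = 2^{1 − 15} = 1/16384.
Summing: E[X] = C(47, 6) · 2^{1 − 15} = 10737573 · 1/16384 = 10737573/16384.
Numerically: E[X] ≈ 655.36945.

E[X] = C(47,6)·2^(1−C(6,2)) = 10737573/16384 ≈ 655.36945.


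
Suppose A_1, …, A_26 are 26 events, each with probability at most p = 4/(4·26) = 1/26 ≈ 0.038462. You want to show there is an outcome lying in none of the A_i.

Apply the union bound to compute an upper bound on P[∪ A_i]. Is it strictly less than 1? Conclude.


Union bound: P[∪_{i=1}^{26} A_i] ≤ Σ_i P[A_i] ≤ 26·p = 26·(1/26) = 1.
Numerically: 1 ≈ 1.000000.
Is 1 < 1? NO.
Since the bound 1 is ≥ 1, the union bound is uninformative here; it does NOT by itself certify existence.

26·p = 1 ≈ 1.000000; existence NOT certified by the union bound.


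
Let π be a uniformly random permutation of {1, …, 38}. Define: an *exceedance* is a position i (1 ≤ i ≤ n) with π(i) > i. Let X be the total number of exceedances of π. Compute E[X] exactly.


Write X = Σ_{i=1}^{38} X_i, where X_i = 1_{π(i) > i}.
For each fixed i, π(i) is uniform over {1, …, 38} (marginal of a uniform permutation), so P[π(i) > i] = (n − i)/n. Summing: Σ_{i=1}^{38} (n − i)/n = (0 + 1 + … + 37)/38 = 38(38 − 1)/(2·38) = (38 − 1)/2.
Hence E[X] = Σ_{i=1}^{38} (38 − i)/38 = 37/2 ≈ 18.500.

E[X] = 37/2 = 18.500.


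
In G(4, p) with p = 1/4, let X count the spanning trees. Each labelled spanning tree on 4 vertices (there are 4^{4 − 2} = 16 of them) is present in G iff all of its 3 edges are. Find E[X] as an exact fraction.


K_4 has 4^{4 − 2} = 16 labelled spanning trees.
For each such spanning tree H, let X_H = 1 if all 3 edges of H are present in G. Then P[X_H = 1] = p^{3} = (1/4)^{3} = 1/64.
Summing the indicators: E[X] = Σ_H E[X_H] = 16 · p^{3} = 16 · 1/64 = 1/4.
Numerically: E[X] ≈ 0.25.

E[X] = 16 · (1/4)^{3} = 1/4 ≈ 0.25.


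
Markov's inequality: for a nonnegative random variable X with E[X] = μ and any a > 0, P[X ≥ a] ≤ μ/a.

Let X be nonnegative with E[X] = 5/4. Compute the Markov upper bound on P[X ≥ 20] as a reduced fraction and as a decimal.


μ = E[X] = 5/4, a = 20.
Markov: P[X ≥ 20] ≤ μ/a = (5/4)/20 = 1/16.
Numerically: ≈ 0.062500.
(Since a = 20 > μ = 1.250000, the bound 1/16 is < 1 and informative.)

P[X ≥ 20] ≤ 1/16 ≈ 0.062500.


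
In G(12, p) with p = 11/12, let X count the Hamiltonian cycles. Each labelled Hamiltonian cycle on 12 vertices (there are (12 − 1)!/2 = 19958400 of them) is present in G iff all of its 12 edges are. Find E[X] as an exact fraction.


K_12 has (12 − 1)!/2 = 19958400 labelled Hamiltonian cycles.
For each such Hamiltonian cycle H, let X_H = 1 if all 12 edges of H are present in G. Then P[X_H = 1] = p^{12} = (11/12)^{12} = 3138428376721/8916100448256.
By linearity of expectation: E[X] = Σ_H E[X_H] = 19958400 · p^{12} = 19958400 · 3138428376721/8916100448256 = 6041474625187925/859963392.
Numerically: E[X] ≈ 7.0253e+06.

E[X] = 19958400 · (11/12)^{12} = 6041474625187925/859963392 ≈ 7.0253e+06.


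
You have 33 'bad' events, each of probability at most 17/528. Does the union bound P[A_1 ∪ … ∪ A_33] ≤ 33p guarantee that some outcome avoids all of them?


Union bound: P[∪_{i=1}^{33} A_i] ≤ Σ_i P[A_i] ≤ 33·p = 33·(17/528) = 17/16.
Numerically: 17/16 ≈ 1.062.
Is 17/16 < 1? NO.
Since the bound 17/16 is ≥ 1, the union bound is uninformative here; it does NOT by itself certify existence.

33·p = 17/16 ≈ 1.062; existence NOT certified by the union bound.


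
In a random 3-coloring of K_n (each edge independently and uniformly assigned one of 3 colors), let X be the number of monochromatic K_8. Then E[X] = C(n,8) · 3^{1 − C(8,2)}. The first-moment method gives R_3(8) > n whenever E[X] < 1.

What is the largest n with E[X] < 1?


We need C(n, 8) · 3^{1 − 28} < 1, i.e. C(n, 8) < 3^{28 − 1} = 7625597484987.
Check values of n near the boundary:
  n = 152: C(152, 8) = 5859727868575; 5859727868575 < 7625597484987? YES
  n = 153: C(153, 8) = 6183023199255; 6183023199255 < 7625597484987? YES
  n = 154: C(154, 8) = 6521818990995; 6521818990995 < 7625597484987? YES
  n = 155: C(155, 8) = 6876747915675; 6876747915675 < 7625597484987? YES
  n = 156: C(156, 8) = 7248464019225; 7248464019225 < 7625597484987? YES
  n = 157: C(157, 8) = 7637643295425; 7637643295425 < 7625597484987? NO
  n = 158: C(158, 8) = 8044984271181; 8044984271181 < 7625597484987? NO
The largest n with C(n, 8) < 7625597484987 is n = 156 (where E[X] = 805384891025/847288609443 ≈ 0.95054). Hence R_3(8) > 156, i.e. R_3(8) ≥ 157.

Largest n = 156; hence R_3(8) > 156.


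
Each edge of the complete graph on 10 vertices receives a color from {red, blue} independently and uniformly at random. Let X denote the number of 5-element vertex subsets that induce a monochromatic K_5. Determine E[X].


Let X = Σ_S X_S over the C(10, 5) = 252 subsets S of size 5, where X_S = 1 if the K_5 on S is monochromatic.
For a fixed S, the K_5 on S has C(5, 2) = 10 edges. P[all 10 edges red] = (1/2)^10, and likewise for blue, so P[monochromatic] = 2·(1/2)^10 = 2^{1 − 10} = 1/512.
By linearity of expectation: E[X] = C(10, 5) · 2^{1 − 10} = 252 · 1/512 = 63/128.
Numerically: E[X] ≈ 0.49219.

E[X] = C(10,5)·2^(1−C(5,2)) = 63/128 ≈ 0.49219.


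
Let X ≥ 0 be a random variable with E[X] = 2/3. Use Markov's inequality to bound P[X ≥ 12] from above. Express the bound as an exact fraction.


μ = E[X] = 2/3, a = 12.
Markov: P[X ≥ 12] ≤ μ/a = (2/3)/12 = 1/18.
Numerically: ≈ 0.056.
(Since a = 12 > μ = 0.667, the bound 1/18 is < 1 and informative.)

P[X ≥ 12] ≤ 1/18 ≈ 0.056.


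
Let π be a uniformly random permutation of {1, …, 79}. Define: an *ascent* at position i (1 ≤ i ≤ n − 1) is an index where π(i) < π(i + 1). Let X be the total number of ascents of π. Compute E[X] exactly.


Write X = Σ X_I over i = 1, …, 78, with X_I the indicator of one ascent.
There are 78 indicators.
For each fixed i, the pair (π(i), π(i+1)) is a uniformly random ordered pair of distinct values from {1, …, 79}; by symmetry P[π(i) < π(i+1)] = 1/2.
By linearity: E[X] = 78 · (1/2) = (79 − 1) · (1/2) = 39 ≈ 39.0000.

E[X] = 39 = 39.0000.


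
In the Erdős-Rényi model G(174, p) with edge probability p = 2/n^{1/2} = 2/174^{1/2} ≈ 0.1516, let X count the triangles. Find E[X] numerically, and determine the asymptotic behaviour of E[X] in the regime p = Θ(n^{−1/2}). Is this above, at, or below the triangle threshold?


Number of potential triangles: C(174, 3) = 862924.
Each occurs with probability p³ ≈ (0.1516)³ ≈ 3.485508e-03.
By linearity: E[X] = C(174, 3)·p³ ≈ 862924 · 3.485508e-03 ≈ 3007.7287.
Since α = 1/2 < 1, p = c/n^{1/2} ≫ 1/n is above the triangle threshold p ~ 1/n. Asymptotically E[X] ~ (c³/6)·n^{3(1−α)} = (2³/6)·n^{1.5} → ∞; triangles are abundant w.h.p.

E[X] ≈ 3007.7287; in regime p = Θ(1/n^{1/2}) E[X] diverges (above the triangle threshold p ~ 1/n).


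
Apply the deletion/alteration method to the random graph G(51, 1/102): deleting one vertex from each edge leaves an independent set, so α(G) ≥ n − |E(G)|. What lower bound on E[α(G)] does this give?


E[|E(G)|] = C(51, 2)·p = 1275 · (1/102) = 25/2.
E[α(G)] ≥ n − E[|E(G)|] = 51 − 25/2 = 77/2.
Numerically: ≈ 38.50000.
(This is only a lower bound; the true E[α(G)] may be larger.)

E[α(G)] ≥ 77/2 ≈ 38.50000.


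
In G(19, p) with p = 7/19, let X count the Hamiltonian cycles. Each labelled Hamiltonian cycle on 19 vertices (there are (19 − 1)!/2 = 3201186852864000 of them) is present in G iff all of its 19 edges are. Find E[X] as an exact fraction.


K_19 has (19 − 1)!/2 = 3201186852864000 labelled Hamiltonian cycles.
For each such Hamiltonian cycle H, let X_H = 1 if all 19 edges of H are present in G. Then P[X_H = 1] = p^{19} = (7/19)^{19} = 11398895185373143/1978419655660313589123979.
By linearity of expectation: E[X] = Σ_H E[X_H] = 3201186852864000 · p^{19} = 3201186852864000 · 11398895185373143/1978419655660313589123979 = 36489993404591253525678231552000/1978419655660313589123979.
Numerically: E[X] ≈ 1.84e+07.

E[X] = 3201186852864000 · (7/19)^{19} = 36489993404591253525678231552000/1978419655660313589123979 ≈ 1.84e+07.


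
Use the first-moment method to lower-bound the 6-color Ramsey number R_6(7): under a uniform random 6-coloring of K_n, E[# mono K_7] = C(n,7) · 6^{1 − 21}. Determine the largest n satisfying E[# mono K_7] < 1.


We need C(n, 7) · 6^{1 − 21} < 1, i.e. C(n, 7) < 6^{21 − 1} = 3656158440062976.
Check values of n near the boundary:
  n = 562: C(562, 7) = 3384017972944752; 3384017972944752 < 3656158440062976? YES
  n = 563: C(563, 7) = 3426622515769596; 3426622515769596 < 3656158440062976? YES
  n = 564: C(564, 7) = 3469685994423792; 3469685994423792 < 3656158440062976? YES
  n = 565: C(565, 7) = 3513212521235560; 3513212521235560 < 3656158440062976? YES
  n = 566: C(566, 7) = 3557206237959440; 3557206237959440 < 3656158440062976? YES
  n = 567: C(567, 7) = 3601671315933933; 3601671315933933 < 3656158440062976? YES
  n = 568: C(568, 7) = 3646611956239704; 3646611956239704 < 3656158440062976? YES
  n = 569: C(569, 7) = 3692032389858348; 3692032389858348 < 3656158440062976? NO
  n = 570: C(570, 7) = 3737936877831720; 3737936877831720 < 3656158440062976? NO
The largest n with C(n, 7) < 3656158440062976 is n = 568 (where E[X] = 16882462760369/16926659444736 ≈ 0.997). Hence R_6(7) > 568, i.e. R_6(7) ≥ 569.

Largest n = 568; hence R_6(7) > 568.


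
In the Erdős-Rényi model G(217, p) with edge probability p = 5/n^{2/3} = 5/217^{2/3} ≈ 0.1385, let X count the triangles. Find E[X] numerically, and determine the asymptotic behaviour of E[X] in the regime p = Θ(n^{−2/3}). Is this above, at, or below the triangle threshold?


Number of potential triangles: C(217, 3) = 1679580.
Each occurs with probability p³ ≈ (0.1385)³ ≈ 2.654548e-03.
By linearity: E[X] = C(217, 3)·p³ ≈ 1679580 · 2.654548e-03 ≈ 4458.5253.
Since α = 2/3 < 1, p = c/n^{2/3} ≫ 1/n is above the triangle threshold p ~ 1/n. Asymptotically E[X] ~ (c³/6)·n^{3(1−α)} = (5³/6)·n^{1} → ∞; triangles are abundant w.h.p.

E[X] ≈ 4458.5253; in regime p = Θ(1/n^{2/3}) E[X] diverges (above the triangle threshold p ~ 1/n).


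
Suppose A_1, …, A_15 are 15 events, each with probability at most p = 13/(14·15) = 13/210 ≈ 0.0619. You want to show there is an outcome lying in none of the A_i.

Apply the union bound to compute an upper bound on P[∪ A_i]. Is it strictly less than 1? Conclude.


Union bound: P[∪_{i=1}^{15} A_i] ≤ Σ_i P[A_i] ≤ 15·p = 15·(13/210) = 13/14.
Numerically: 13/14 ≈ 0.9286.
Is 13/14 < 1? YES.
Since P[∪ A_i] ≤ 13/14 < 1, the complement has P[∩ A_i^c] ≥ 1 − 13/14 = 1/14 > 0, so some outcome avoids every A_i.

15·p = 13/14 ≈ 0.9286; existence CERTIFIED by the union bound.


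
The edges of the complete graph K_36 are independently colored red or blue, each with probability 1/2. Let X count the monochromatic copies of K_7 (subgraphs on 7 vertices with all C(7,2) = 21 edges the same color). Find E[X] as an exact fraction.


Let X = Σ_S X_S over the C(36, 7) = 8347680 subsets S of size 7, where X_S = 1 if the K_7 on S is monochromatic.
For a fixed S, the K_7 on S has C(7, 2) = 21 edges. P[all 21 edges red] = (1/2)^21, and likewise for blue, so P[monochromatic] = 2·(1/2)^21 = 2^{1 − 21} = 1/1048576.
By linearity of expectation: E[X] = C(36, 7) · 2^{1 − 21} = 8347680 · 1/1048576 = 260865/32768.
Numerically: E[X] ≈ 7.961.

E[X] = C(36,7)·2^(1−C(7,2)) = 260865/32768 ≈ 7.961.


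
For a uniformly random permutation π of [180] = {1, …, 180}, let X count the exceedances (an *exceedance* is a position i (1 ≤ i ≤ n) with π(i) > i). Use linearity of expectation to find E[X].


Write X = Σ_{i=1}^{180} X_i, where X_i = 1_{π(i) > i}.
For each fixed i, π(i) is uniform over {1, …, 180} (marginal of a uniform permutation), so P[π(i) > i] = (n − i)/n. Summing: Σ_{i=1}^{180} (n − i)/n = (0 + 1 + … + 179)/180 = 180(180 − 1)/(2·180) = (180 − 1)/2.
Hence E[X] = Σ_{i=1}^{180} (180 − i)/180 = 179/2 ≈ 89.500000.

E[X] = 179/2 = 89.500000.


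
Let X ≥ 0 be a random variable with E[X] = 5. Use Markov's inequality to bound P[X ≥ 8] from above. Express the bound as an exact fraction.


μ = E[X] = 5, a = 8.
Markov: P[X ≥ 8] ≤ μ/a = (5)/8 = 5/8.
Numerically: ≈ 0.625000.
(Since a = 8 > μ = 5.000000, the bound 5/8 is < 1 and informative.)

P[X ≥ 8] ≤ 5/8 ≈ 0.625000.


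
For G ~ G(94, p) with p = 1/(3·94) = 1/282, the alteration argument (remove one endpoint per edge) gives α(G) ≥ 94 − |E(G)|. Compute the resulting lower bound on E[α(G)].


E[|E(G)|] = C(94, 2)·p = 4371 · (1/282) = 31/2.
E[α(G)] ≥ n − E[|E(G)|] = 94 − 31/2 = 157/2.
Numerically: ≈ 78.500.
(This is only a lower bound; the true E[α(G)] may be larger.)

E[α(G)] ≥ 157/2 ≈ 78.500.


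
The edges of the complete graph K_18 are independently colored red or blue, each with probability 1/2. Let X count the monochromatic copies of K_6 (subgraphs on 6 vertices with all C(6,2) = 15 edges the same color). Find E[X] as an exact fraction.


Let X = Σ_S X_S over the C(18, 6) = 18564 subsets S of size 6, where X_S = 1 if the K_6 on S is monochromatic.
For a fixed S, the K_6 on S has C(6, 2) = 15 edges. P[all 15 edges red] = (1/2)^15, and likewise for blue, so P[monochromatic] = 2·(1/2)^15 = 2^{1 − 15} = 1/16384.
By linearity: E[X] = C(18, 6) · 2^{1 − 15} = 18564 · 1/16384 = 4641/4096.
Numerically: E[X] ≈ 1.133.

E[X] = C(18,6)·2^(1−C(6,2)) = 4641/4096 ≈ 1.133.


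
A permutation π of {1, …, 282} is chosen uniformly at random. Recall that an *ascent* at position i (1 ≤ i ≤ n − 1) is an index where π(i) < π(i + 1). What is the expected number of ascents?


Write X = Σ X_I over i = 1, …, 281, with X_I the indicator of one ascent.
There are 281 indicators.
For each fixed i, the pair (π(i), π(i+1)) is a uniformly random ordered pair of distinct values from {1, …, 282}; by symmetry P[π(i) < π(i+1)] = 1/2.
By linearity: E[X] = 281 · (1/2) = (282 − 1) · (1/2) = 281/2 ≈ 140.500000.

E[X] = 281/2 = 140.500000.


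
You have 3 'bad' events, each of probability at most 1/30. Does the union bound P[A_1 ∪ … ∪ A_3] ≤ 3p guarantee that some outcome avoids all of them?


Union bound: P[∪_{i=1}^{3} A_i] ≤ Σ_i P[A_i] ≤ 3·p = 3·(1/30) = 1/10.
Numerically: 1/10 ≈ 0.100000.
Is 1/10 < 1? YES.
Since P[∪ A_i] ≤ 1/10 < 1, the complement has P[∩ A_i^c] ≥ 1 − 1/10 = 9/10 > 0, so some outcome avoids every A_i.

3·p = 1/10 ≈ 0.100000; existence CERTIFIED by the union bound.


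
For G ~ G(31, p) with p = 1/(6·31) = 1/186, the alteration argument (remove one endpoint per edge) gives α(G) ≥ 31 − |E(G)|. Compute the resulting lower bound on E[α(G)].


E[|E(G)|] = C(31, 2)·p = 465 · (1/186) = 5/2.
E[α(G)] ≥ n − E[|E(G)|] = 31 − 5/2 = 57/2.
Numerically: ≈ 28.500.
(This is only a lower bound; the true E[α(G)] may be larger.)

E[α(G)] ≥ 57/2 ≈ 28.500.


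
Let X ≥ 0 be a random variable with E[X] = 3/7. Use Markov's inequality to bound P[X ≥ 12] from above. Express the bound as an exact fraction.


μ = E[X] = 3/7, a = 12.
Markov: P[X ≥ 12] ≤ μ/a = (3/7)/12 = 1/28.
Numerically: ≈ 0.035714.
(Since a = 12 > μ = 0.428571, the bound 1/28 is < 1 and informative.)

P[X ≥ 12] ≤ 1/28 ≈ 0.035714.


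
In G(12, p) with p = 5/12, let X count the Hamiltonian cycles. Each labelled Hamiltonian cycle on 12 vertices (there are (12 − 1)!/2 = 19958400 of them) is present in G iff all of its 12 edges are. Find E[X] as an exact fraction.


K_12 has (12 − 1)!/2 = 19958400 labelled Hamiltonian cycles.
For each such Hamiltonian cycle H, let X_H = 1 if all 12 edges of H are present in G. Then P[X_H = 1] = p^{12} = (5/12)^{12} = 244140625/8916100448256.
By linearity: E[X] = Σ_H E[X_H] = 19958400 · p^{12} = 19958400 · 244140625/8916100448256 = 469970703125/859963392.
Numerically: E[X] ≈ 547.

E[X] = 19958400 · (5/12)^{12} = 469970703125/859963392 ≈ 547.


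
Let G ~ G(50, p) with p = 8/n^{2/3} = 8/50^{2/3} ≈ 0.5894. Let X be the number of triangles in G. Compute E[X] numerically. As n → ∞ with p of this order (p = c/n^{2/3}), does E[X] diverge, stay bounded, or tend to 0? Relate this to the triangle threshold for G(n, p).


Number of potential triangles: C(50, 3) = 19600.
Each occurs with probability p³ ≈ (0.5894)³ ≈ 2.048000e-01.
By linearity: E[X] = C(50, 3)·p³ ≈ 19600 · 2.048000e-01 ≈ 4014.0800.
Since α = 2/3 < 1, p = c/n^{2/3} ≫ 1/n is above the triangle threshold p ~ 1/n. Asymptotically E[X] ~ (c³/6)·n^{3(1−α)} = (8³/6)·n^{1} → ∞; triangles are abundant w.h.p.

E[X] ≈ 4014.0800; in regime p = Θ(1/n^{2/3}) E[X] diverges (above the triangle threshold p ~ 1/n).


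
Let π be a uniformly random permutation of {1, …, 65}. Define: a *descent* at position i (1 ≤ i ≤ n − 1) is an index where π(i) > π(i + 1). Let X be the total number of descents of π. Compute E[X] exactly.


Write X = Σ X_I over i = 1, …, 64, with X_I the indicator of one descent.
There are 64 indicators.
For each fixed i, the pair (π(i), π(i+1)) is a uniformly random ordered pair of distinct values from {1, …, 65}; by symmetry P[π(i) > π(i+1)] = 1/2.
By linearity: E[X] = 64 · (1/2) = (65 − 1) · (1/2) = 32 ≈ 32.000.

E[X] = 32 = 32.000.


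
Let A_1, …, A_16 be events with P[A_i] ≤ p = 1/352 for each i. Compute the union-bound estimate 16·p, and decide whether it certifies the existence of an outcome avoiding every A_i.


Union bound: P[∪_{i=1}^{16} A_i] ≤ Σ_i P[A_i] ≤ 16·p = 16·(1/352) = 1/22.
Numerically: 1/22 ≈ 0.0454545.
Is 1/22 < 1? YES.
Since P[∪ A_i] ≤ 1/22 < 1, the complement has P[∩ A_i^c] ≥ 1 − 1/22 = 21/22 > 0, so some outcome avoids every A_i.

16·p = 1/22 ≈ 0.0454545; existence CERTIFIED by the union bound.


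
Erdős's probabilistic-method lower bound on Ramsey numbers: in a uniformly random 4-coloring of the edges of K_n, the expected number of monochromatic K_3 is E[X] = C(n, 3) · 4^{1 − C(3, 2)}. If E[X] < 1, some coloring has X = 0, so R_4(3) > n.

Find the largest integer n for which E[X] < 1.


We need C(n, 3) · 4^{1 − 3} < 1, i.e. C(n, 3) < 4^{3 − 1} = 16.
Check values of n near the boundary:
  n = 4: C(4, 3) = 4; 4 < 16? YES
  n = 5: C(5, 3) = 10; 10 < 16? YES
  n = 6: C(6, 3) = 20; 20 < 16? NO
  n = 7: C(7, 3) = 35; 35 < 16? NO
The largest n with C(n, 3) < 16 is n = 5 (where E[X] = 5/8 ≈ 0.625000). Hence R_4(3) > 5, i.e. R_4(3) ≥ 6.

Largest n = 5; hence R_4(3) > 5.


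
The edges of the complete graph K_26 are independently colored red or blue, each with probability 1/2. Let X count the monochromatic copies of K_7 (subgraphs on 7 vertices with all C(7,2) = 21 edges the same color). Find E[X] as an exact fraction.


Let X = Σ_S X_S over the C(26, 7) = 657800 subsets S of size 7, where X_S = 1 if the K_7 on S is monochromatic.
For a fixed S, the K_7 on S has C(7, 2) = 21 edges. P[all 21 edges red] = (1/2)^21, and likewise for blue, so P[monochromatic] = 2·(1/2)^21 = 2^{1 − 21} = 1/1048576.
By linearity of expectation: E[X] = C(26, 7) · 2^{1 − 21} = 657800 · 1/1048576 = 82225/131072.
Numerically: E[X] ≈ 0.6273.

E[X] = C(26,7)·2^(1−C(7,2)) = 82225/131072 ≈ 0.6273.


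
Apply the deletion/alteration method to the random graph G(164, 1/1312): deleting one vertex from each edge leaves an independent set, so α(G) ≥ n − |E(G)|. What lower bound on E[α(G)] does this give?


E[|E(G)|] = C(164, 2)·p = 13366 · (1/1312) = 163/16.
E[α(G)] ≥ n − E[|E(G)|] = 164 − 163/16 = 2461/16.
Numerically: ≈ 153.8125.
(This is only a lower bound; the true E[α(G)] may be larger.)

E[α(G)] ≥ 2461/16 ≈ 153.8125.


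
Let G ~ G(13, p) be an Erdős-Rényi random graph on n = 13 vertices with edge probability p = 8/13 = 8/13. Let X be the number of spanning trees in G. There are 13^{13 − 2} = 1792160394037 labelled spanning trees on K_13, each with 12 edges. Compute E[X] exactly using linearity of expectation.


K_13 has 13^{13 − 2} = 1792160394037 labelled spanning trees.
For each such spanning tree H, let X_H = 1 if all 12 edges of H are present in G. Then P[X_H = 1] = p^{12} = (8/13)^{12} = 68719476736/23298085122481.
By linearity of expectation: E[X] = Σ_H E[X_H] = 1792160394037 · p^{12} = 1792160394037 · 68719476736/23298085122481 = 68719476736/13.
Numerically: E[X] ≈ 5.286e+09.

E[X] = 1792160394037 · (8/13)^{12} = 68719476736/13 ≈ 5.286e+09.


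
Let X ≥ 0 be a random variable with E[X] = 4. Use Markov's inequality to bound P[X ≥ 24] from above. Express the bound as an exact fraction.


μ = E[X] = 4, a = 24.
Markov: P[X ≥ 24] ≤ μ/a = (4)/24 = 1/6.
Numerically: ≈ 0.16667.
(Since a = 24 > μ = 4.00000, the bound 1/6 is < 1 and informative.)

P[X ≥ 24] ≤ 1/6 ≈ 0.16667.


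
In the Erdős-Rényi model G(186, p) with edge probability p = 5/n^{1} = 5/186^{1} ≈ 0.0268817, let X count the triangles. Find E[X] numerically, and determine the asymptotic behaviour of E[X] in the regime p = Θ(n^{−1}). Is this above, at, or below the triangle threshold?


Number of potential triangles: C(186, 3) = 1055240.
Each occurs with probability p³ ≈ (0.0268817)³ ≈ 1.94254541e-05.
By linearity: E[X] = C(186, 3)·p³ ≈ 1055240 · 1.94254541e-05 ≈ 20.498516.
Here α = 1, so p = 5/n is exactly at the triangle threshold p ~ 1/n. Asymptotically E[X] → c³/6 = 5³/6 = 125/6 ≈ 20.833333, a bounded constant. In this regime the triangle count is asymptotically Poisson(c³/6).

E[X] ≈ 20.498516; in regime p = Θ(1/n^{1}) E[X] stays bounded (at the triangle threshold p ~ 1/n).


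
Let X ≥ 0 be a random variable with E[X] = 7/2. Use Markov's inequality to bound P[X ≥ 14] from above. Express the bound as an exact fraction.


μ = E[X] = 7/2, a = 14.
Markov: P[X ≥ 14] ≤ μ/a = (7/2)/14 = 1/4.
Numerically: ≈ 0.250.
(Since a = 14 > μ = 3.500, the bound 1/4 is < 1 and informative.)

P[X ≥ 14] ≤ 1/4 ≈ 0.250.


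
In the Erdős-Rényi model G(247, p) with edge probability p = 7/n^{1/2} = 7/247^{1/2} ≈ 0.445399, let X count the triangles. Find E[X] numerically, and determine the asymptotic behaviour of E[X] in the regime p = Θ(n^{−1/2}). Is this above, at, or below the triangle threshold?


Number of potential triangles: C(247, 3) = 2481115.
Each occurs with probability p³ ≈ (0.445399)³ ≈ 8.83585723e-02.
By linearity: E[X] = C(247, 3)·p³ ≈ 2481115 · 8.83585723e-02 ≈ 219227.779232.
Since α = 1/2 < 1, p = c/n^{1/2} ≫ 1/n is above the triangle threshold p ~ 1/n. Asymptotically E[X] ~ (c³/6)·n^{3(1−α)} = (7³/6)·n^{1.5} → ∞; triangles are abundant w.h.p.

E[X] ≈ 219227.779232; in regime p = Θ(1/n^{1/2}) E[X] diverges (above the triangle threshold p ~ 1/n).


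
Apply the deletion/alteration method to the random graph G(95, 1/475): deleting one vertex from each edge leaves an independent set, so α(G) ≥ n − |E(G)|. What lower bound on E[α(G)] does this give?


E[|E(G)|] = C(95, 2)·p = 4465 · (1/475) = 47/5.
E[α(G)] ≥ n − E[|E(G)|] = 95 − 47/5 = 428/5.
Numerically: ≈ 85.6000.
(This is only a lower bound; the true E[α(G)] may be larger.)

E[α(G)] ≥ 428/5 ≈ 85.6000.


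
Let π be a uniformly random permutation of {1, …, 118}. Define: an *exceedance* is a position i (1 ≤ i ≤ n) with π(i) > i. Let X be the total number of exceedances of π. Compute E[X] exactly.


Write X = Σ_{i=1}^{118} X_i, where X_i = 1_{π(i) > i}.
For each fixed i, π(i) is uniform over {1, …, 118} (marginal of a uniform permutation), so P[π(i) > i] = (n − i)/n. Summing: Σ_{i=1}^{118} (n − i)/n = (0 + 1 + … + 117)/118 = 118(118 − 1)/(2·118) = (118 − 1)/2.
Hence E[X] = Σ_{i=1}^{118} (118 − i)/118 = 117/2 ≈ 58.500000.

E[X] = 117/2 = 58.500000.


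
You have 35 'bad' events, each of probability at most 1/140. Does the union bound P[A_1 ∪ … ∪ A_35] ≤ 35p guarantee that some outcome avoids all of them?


Union bound: P[∪_{i=1}^{35} A_i] ≤ Σ_i P[A_i] ≤ 35·p = 35·(1/140) = 1/4.
Numerically: 1/4 ≈ 0.250.
Is 1/4 < 1? YES.
Since P[∪ A_i] ≤ 1/4 < 1, the complement has P[∩ A_i^c] ≥ 1 − 1/4 = 3/4 > 0, so some outcome avoids every A_i.

35·p = 1/4 ≈ 0.250; existence CERTIFIED by the union bound.


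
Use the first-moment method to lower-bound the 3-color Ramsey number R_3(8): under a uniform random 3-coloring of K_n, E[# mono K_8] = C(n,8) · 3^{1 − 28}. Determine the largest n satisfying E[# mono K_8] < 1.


We need C(n, 8) · 3^{1 − 28} < 1, i.e. C(n, 8) < 3^{28 − 1} = 7625597484987.
Check values of n near the boundary:
  n = 153: C(153, 8) = 6183023199255; 6183023199255 < 7625597484987? YES
  n = 154: C(154, 8) = 6521818990995; 6521818990995 < 7625597484987? YES
  n = 155: C(155, 8) = 6876747915675; 6876747915675 < 7625597484987? YES
  n = 156: C(156, 8) = 7248464019225; 7248464019225 < 7625597484987? YES
  n = 157: C(157, 8) = 7637643295425; 7637643295425 < 7625597484987? NO
  n = 158: C(158, 8) = 8044984271181; 8044984271181 < 7625597484987? NO
  n = 159: C(159, 8) = 8471208603429; 8471208603429 < 7625597484987? NO
The largest n with C(n, 8) < 7625597484987 is n = 156 (where E[X] = 805384891025/847288609443 ≈ 0.95054). Hence R_3(8) > 156, i.e. R_3(8) ≥ 157.

Largest n = 156; hence R_3(8) > 156.


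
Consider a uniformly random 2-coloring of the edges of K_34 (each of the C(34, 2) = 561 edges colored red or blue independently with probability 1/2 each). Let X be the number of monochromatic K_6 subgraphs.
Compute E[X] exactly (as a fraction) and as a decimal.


Let X = Σ_S X_S over the C(34, 6) = 1344904 subsets S of size 6, where X_S = 1 if the K_6 on S is monochromatic.
For a fixed S, the K_6 on S has C(6, 2) = 15 edges. P[all 15 edges red] = (1/2)^15, and likewise for blue, so P[monochromatic] = 2·(1/2)^15 = 2^{1 − 15} = 1/16384.
By linearity of expectation: E[X] = C(34, 6) · 2^{1 − 15} = 1344904 · 1/16384 = 168113/2048.
Numerically: E[X] ≈ 82.08643.

E[X] = C(34,6)·2^(1−C(6,2)) = 168113/2048 ≈ 82.08643.


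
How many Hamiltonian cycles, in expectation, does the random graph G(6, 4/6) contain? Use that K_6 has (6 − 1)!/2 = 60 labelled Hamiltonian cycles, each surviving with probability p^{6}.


K_6 has (6 − 1)!/2 = 60 labelled Hamiltonian cycles.
For each such Hamiltonian cycle H, let X_H = 1 if all 6 edges of H are present in G. Then P[X_H = 1] = p^{6} = (2/3)^{6} = 64/729.
By linearity: E[X] = Σ_H E[X_H] = 60 · p^{6} = 60 · 64/729 = 1280/243.
Numerically: E[X] ≈ 5.2675.

E[X] = 60 · (2/3)^{6} = 1280/243 ≈ 5.2675.


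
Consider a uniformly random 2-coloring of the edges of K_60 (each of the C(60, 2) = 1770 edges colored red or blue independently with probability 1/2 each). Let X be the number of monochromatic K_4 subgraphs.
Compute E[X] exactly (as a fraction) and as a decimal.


Let X = Σ_S X_S over the C(60, 4) = 487635 subsets S of size 4, where X_S = 1 if the K_4 on S is monochromatic.
For a fixed S, the K_4 on S has C(4, 2) = 6 edges. P[all 6 edges red] = (1/2)^6, and likewise for blue, so P[monochromatic] = 2·(1/2)^6 = 2^{1 − 6} = 1/32.
Summing: E[X] = C(60, 4) · 2^{1 − 6} = 487635 · 1/32 = 487635/32.
Numerically: E[X] ≈ 15238.59375.

E[X] = C(60,4)·2^(1−C(4,2)) = 487635/32 ≈ 15238.59375.
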